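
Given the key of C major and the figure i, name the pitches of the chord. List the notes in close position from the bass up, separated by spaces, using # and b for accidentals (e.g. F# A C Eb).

C Eb G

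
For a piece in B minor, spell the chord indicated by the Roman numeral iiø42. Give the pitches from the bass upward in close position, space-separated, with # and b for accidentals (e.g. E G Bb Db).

B C# E G

In B minor, the supertonic is C#, and the diatonic chord built there is a half-diminished seventh chord.
Stacking thirds from C# gives C#-E-G-B.
With the 42 figure the chord is in third inversion; from the bass B upward in close position it reads B-C#-E-G.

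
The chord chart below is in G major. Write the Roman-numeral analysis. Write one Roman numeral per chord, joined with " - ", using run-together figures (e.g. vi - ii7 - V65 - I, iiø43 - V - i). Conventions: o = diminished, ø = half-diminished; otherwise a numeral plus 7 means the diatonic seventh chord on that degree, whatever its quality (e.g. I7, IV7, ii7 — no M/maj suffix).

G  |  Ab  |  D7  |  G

I - bII - V7 - I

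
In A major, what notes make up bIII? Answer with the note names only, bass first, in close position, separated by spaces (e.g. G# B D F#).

C E G

bIII is a major triad on the lowered third degree, borrowed from the parallel minor. In A major that root is C.
So the chord is C-E-G, a major triad.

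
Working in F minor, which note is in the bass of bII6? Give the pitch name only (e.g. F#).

bII in F minor has root Gb; the chord is Gb-Bb-Db.
The figure 6 means first inversion — the third is in the bass.

Bb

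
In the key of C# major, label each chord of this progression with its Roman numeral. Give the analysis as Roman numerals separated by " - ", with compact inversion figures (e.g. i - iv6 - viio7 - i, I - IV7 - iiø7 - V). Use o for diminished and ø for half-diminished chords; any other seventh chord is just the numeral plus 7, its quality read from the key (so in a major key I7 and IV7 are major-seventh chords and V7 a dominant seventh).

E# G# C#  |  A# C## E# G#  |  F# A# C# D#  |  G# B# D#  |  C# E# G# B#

I6 - V7/ii - ii65 - V - I7

E#-G#-C#: major triad on C# = scale degree 1 → I6.
A#-C##-E#-G#: a dominant seventh chord on A#, the applied dominant of ii → V7/ii.
F#-A#-C#-D#: minor seventh chord on D# = scale degree 2 → ii65.
G#-B#-D# has root G#, degree 5 in C# major, so V.
C#-E#-G#-B# has root C#, degree 1 in C# major, so I7.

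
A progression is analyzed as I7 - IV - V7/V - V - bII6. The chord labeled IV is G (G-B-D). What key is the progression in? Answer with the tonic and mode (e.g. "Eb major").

The anchor chord is a major triad on G, labeled IV.
IV on G implies G is the subdominant; that puts the tonic at D, and the uppercase numeral fits major mode.

D major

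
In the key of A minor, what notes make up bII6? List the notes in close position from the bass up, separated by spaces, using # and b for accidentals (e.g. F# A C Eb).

Scale degree 2 in A minor is B; lowering it a half step gives Bb. bII6 is the Neapolitan sixth — a major triad on the lowered second degree, here in its customary first inversion.
So the chord is Bb-D-F.
The figured bass 6 indicates first inversion, placing the third (D) in the bass: D-F-Bb.

D F Bb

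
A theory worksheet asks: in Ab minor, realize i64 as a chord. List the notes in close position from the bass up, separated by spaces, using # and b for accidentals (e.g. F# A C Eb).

Eb Ab Cb

In Ab minor, the tonic is Ab, and the diatonic chord built there is a minor triad.
That chord is spelled Ab-Cb-Eb.
With the 64 figure the chord is in second inversion; from the bass Eb upward in close position it reads Eb-Ab-Cb.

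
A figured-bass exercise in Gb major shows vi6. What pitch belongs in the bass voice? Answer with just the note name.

Gb

vi in Gb major has root Eb; the chord is Eb-Gb-Bb.
The figure 6 means first inversion — the third is in the bass.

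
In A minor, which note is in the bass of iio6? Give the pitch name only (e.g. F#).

D

iio in A minor has root B; the chord is B-D-F.
The figure 6 means first inversion — the third is in the bass.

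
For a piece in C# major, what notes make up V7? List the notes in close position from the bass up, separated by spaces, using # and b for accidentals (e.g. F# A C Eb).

The numeral's case and figure indicate a dominant seventh chord. In C# major its root, the dominant, is G#.
That chord is spelled G#-B#-D#-F#.

G# B# D# F#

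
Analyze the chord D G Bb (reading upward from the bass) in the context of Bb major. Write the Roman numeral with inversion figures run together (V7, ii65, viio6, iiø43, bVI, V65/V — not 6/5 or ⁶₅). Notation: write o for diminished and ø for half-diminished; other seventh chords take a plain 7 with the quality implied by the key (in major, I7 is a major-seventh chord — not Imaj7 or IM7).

vi64

The pitches G-Bb-D form a minor triad rooted on G.
In Bb major, G is the submediant; the diatonic minor triad there is vi.
With D in the bass the chord is in second inversion, so the figured bass is 64.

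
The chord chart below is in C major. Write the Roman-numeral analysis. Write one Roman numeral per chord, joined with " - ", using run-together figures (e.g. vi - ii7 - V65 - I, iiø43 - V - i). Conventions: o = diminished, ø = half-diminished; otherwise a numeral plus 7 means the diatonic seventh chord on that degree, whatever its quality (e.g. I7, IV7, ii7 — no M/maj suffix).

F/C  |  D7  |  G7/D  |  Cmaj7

IV64 - V7/V - V43 - I7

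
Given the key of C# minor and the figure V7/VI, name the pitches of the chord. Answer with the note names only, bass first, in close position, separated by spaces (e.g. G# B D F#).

E G# B D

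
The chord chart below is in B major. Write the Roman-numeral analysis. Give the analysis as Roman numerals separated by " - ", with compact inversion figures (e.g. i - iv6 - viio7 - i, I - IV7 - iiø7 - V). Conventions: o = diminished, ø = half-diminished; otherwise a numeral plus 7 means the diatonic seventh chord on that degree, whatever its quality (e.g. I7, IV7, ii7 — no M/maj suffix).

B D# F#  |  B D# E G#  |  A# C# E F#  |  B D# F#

I - IV43 - V65 - I

B-D#-F# has root B, degree 1 in B major, so I.
B-D#-E-G# has root E, degree 4 in B major, so IV43.
A#-C#-E-F#: root F# is the dominant; dominant seventh chord there is V65.
B-D#-F#: root B is the tonic; major triad there is I.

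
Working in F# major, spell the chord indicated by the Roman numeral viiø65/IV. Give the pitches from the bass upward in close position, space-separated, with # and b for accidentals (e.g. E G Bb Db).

The slash marks an applied leading-tone chord: viio of IV. In F# major, IV is B, so the leading tone to it is A#, a half step below.
Building a half-diminished seventh chord on A# gives A#-C#-E-G#.
With the 65 figure the chord is in first inversion; from the bass C# upward in close position it reads C#-E-G#-A#.

C# E G# A#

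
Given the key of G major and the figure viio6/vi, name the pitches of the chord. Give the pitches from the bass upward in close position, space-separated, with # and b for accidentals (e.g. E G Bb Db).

The slash marks an applied leading-tone chord: viio of vi. In G major, vi is E, so the leading tone to it is D#, a half step below.
Building a diminished triad on D# gives D#-F#-A.
With the 6 figure the chord is in first inversion; from the bass F# upward in close position it reads F#-A-D#.

F# A D#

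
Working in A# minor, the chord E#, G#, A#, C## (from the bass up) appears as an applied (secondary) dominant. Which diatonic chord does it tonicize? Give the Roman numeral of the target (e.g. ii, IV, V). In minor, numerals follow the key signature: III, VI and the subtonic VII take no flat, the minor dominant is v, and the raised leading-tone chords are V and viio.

iv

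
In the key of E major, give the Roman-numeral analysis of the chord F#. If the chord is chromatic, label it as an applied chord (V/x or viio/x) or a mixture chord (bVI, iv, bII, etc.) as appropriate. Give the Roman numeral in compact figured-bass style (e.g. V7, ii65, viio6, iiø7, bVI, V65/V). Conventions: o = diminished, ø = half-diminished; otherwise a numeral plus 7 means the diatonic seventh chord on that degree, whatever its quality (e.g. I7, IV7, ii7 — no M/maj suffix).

V/V

Stacked in thirds the chord is F#-A#-C#: a major triad on F#.
F# is not a diatonic chord root with this quality in E major, but it lies a perfect fifth above B (V), so the chord functions as an applied dominant of V.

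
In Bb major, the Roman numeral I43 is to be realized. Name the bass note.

F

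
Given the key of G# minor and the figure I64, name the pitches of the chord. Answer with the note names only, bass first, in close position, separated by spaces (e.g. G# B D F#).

Scale degree 1 in G# minor is G#; here the chord built on it is altered to a major triad. I64 is the major tonic (Picardy third), borrowed from the parallel major.
So the chord is G#-B#-D#, a major triad.
The figured bass 64 indicates second inversion, placing the fifth (D#) in the bass: D#-G#-B#.

D# G# B#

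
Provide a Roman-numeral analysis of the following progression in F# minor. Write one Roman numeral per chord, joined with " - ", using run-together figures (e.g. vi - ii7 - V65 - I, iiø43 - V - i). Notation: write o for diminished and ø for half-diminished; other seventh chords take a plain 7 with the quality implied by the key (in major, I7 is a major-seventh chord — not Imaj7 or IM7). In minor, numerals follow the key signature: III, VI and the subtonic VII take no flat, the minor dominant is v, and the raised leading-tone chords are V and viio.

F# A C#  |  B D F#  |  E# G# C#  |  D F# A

F#-A-C#: root F# is the tonic; minor triad there is i.
B-D-F# has root B, degree 4 in F# minor, so iv.
E#-G#-C# has root C#, degree 5 in F# minor, so V6.
D-F#-A: root D is the submediant; major triad there is VI.

i - iv - V6 - VI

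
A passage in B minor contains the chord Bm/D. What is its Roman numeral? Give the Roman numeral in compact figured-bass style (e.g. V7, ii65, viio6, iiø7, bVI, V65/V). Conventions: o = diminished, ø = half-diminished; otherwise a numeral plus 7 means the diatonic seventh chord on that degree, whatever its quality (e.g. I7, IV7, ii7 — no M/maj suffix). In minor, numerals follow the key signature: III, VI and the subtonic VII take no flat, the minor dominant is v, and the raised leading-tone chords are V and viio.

The pitches B-D-F# form a minor triad rooted on B.
B is scale degree 1 in B minor, and a minor triad on that degree is written i.
With D in the bass the chord is in first inversion, so the figured bass is 6.

i6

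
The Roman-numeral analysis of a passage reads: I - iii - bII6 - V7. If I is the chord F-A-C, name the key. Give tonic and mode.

F major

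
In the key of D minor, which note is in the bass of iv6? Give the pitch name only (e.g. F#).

Bb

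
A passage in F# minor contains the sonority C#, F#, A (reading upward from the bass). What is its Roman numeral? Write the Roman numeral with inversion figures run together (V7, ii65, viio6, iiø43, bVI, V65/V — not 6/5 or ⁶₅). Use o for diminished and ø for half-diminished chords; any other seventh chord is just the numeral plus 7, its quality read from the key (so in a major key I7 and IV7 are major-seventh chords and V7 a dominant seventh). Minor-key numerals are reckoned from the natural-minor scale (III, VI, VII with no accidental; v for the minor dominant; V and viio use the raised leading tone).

i64

The pitches F#-A-C# form a minor triad rooted on F#.
F# is scale degree 1 in F# minor, and a minor triad on that degree is written i.
With C# in the bass the chord is in second inversion, so the figured bass is 64.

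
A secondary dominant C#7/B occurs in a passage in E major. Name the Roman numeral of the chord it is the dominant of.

The chord is a dominant seventh chord on C#.
A dominant resolves down a perfect fifth: C# → F#. In E major, F# is scale degree 2, i.e. ii.

ii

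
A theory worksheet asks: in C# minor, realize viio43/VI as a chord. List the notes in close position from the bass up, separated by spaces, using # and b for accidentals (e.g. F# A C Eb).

D F G# B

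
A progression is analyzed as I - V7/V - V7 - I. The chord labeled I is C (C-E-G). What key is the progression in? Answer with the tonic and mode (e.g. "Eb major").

C major

The anchor chord is a major triad on C, labeled I.
If C is scale degree 1 and the mode makes that degree carry a major triad, the tonic is C and the mode is major.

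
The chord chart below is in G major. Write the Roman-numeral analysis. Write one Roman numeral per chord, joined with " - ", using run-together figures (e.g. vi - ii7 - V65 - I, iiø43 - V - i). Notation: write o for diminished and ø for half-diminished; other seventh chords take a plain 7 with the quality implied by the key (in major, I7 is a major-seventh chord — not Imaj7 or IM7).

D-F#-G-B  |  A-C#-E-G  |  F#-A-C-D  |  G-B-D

D-F#-G-B: root G is the tonic; major seventh chord there is I43.
A-C#-E-G: chromatic; A is V of V, so V7/V.
F#-A-C-D: root D is the dominant; dominant seventh chord there is V65.
G-B-D: major triad on G = scale degree 1 → I.

I43 - V7/V - V65 - I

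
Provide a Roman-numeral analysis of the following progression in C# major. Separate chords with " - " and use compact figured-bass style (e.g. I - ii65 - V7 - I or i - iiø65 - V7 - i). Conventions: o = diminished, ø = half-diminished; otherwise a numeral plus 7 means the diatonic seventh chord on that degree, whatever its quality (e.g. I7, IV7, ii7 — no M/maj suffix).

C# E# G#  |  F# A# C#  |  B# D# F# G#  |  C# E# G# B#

I - IV - V65 - I7

C#-E#-G# has root C#, degree 1 in C# major, so I.
F#-A#-C#: root F# is the subdominant; major triad there is IV.
B#-D#-F#-G# has root G#, degree 5 in C# major, so V65.
C#-E#-G#-B# has root C#, degree 1 in C# major, so I7.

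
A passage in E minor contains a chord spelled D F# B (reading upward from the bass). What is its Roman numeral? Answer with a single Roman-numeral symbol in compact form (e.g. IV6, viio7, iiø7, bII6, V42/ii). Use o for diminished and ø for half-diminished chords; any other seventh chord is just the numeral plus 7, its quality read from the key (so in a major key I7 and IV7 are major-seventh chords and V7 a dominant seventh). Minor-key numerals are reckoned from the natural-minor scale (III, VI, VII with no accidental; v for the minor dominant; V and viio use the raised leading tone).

Stacked in thirds the chord is B-D-F#: a minor triad on B.
B is scale degree 5 in E minor, and a minor triad on that degree is written v.
With D in the bass the chord is in first inversion, so the figured bass is 6.

v6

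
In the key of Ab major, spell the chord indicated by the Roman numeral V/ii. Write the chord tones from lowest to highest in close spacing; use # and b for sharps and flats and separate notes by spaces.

F A C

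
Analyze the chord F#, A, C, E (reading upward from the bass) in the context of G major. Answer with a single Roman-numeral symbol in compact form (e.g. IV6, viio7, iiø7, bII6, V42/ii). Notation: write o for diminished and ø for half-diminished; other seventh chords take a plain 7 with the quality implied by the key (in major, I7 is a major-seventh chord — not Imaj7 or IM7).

viiø7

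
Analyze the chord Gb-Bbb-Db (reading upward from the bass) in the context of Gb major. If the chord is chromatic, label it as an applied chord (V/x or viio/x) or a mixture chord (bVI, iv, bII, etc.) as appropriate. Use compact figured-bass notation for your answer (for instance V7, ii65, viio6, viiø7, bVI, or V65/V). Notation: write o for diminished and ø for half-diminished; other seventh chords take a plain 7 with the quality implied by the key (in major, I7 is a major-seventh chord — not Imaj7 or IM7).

The pitches Gb-Bbb-Db form a minor triad rooted on Gb.
Gb is the first degree of Gb major. This is the minor tonic, borrowed from the parallel minor.

i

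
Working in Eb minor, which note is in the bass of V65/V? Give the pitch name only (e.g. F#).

The applied chord V65/V is rooted on F: F-A-C-Eb.
The figure 65 means first inversion — the third is in the bass.

A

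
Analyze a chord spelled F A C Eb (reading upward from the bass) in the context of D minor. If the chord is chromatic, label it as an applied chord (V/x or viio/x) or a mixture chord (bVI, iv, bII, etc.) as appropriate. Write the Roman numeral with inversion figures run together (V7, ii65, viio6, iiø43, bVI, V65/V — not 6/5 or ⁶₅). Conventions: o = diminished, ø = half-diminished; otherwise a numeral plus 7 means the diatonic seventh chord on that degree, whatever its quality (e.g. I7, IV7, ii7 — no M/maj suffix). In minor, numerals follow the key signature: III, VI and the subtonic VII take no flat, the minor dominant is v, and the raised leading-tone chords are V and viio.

V7/VI

Stacked in thirds the chord is F-A-C-Eb: a dominant seventh chord on F.
F is not a diatonic chord root with this quality in D minor, but it lies a perfect fifth above Bb (VI), so the chord functions as an applied dominant of VI.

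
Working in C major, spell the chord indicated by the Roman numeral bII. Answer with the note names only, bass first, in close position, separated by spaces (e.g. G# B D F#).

Db F Ab

bII is the Neapolitan chord — a major triad on the lowered second degree. In C major that root is Db.
So the chord is Db-F-Ab.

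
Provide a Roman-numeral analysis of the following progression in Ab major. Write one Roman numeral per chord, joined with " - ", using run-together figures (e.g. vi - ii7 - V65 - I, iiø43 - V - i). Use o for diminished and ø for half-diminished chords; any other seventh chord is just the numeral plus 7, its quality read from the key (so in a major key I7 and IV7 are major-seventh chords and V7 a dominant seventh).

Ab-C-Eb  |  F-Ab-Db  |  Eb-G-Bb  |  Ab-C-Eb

I - IV6 - V - I

Ab-C-Eb: major triad on Ab = scale degree 1 → I.
F-Ab-Db: major triad on Db = scale degree 4 → IV6.
Eb-G-Bb: major triad on Eb = scale degree 5 → V.
Ab-C-Eb: major triad on Ab = scale degree 1 → I.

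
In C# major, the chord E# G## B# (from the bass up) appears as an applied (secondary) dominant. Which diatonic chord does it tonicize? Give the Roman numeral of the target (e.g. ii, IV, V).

vi

The chord is a major triad on E#.
A dominant resolves down a perfect fifth: E# → A#. In C# major, A# is scale degree 6, i.e. vi.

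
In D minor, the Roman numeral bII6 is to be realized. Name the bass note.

G

bII in D minor has root Eb; the chord is Eb-G-Bb.
The figure 6 means first inversion — the third is in the bass.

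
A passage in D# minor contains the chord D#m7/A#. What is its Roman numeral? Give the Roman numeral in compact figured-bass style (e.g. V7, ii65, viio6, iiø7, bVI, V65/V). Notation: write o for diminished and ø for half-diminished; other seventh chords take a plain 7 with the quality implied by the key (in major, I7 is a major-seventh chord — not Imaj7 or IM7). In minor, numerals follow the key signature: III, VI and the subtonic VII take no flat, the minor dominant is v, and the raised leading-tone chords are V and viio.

Stacked in thirds the chord is D#-F#-A#-C#: a minor seventh chord on D#.
In D# minor, D# is the tonic; the diatonic minor seventh chord there is i7.
With A# in the bass the chord is in second inversion, so the figured bass is 43.

i43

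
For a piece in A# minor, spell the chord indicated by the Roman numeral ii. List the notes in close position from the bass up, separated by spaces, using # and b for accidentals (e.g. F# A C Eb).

Scale degree 2 in A# minor is B#; here the chord built on it is altered to a minor triad. ii is the minor supertonic, borrowed from the parallel major (the Dorian ii).
So the chord is B#-D#-F##.

B# D# F##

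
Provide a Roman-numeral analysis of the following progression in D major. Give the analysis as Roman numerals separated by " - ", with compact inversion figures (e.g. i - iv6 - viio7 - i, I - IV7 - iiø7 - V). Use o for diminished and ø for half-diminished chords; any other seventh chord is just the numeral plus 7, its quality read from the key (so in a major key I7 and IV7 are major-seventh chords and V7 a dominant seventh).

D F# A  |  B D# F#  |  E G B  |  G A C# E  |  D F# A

I - V/ii - ii - V42 - I

D-F#-A: major triad on D = scale degree 1 → I.
B-D#-F#: a major triad on B, the applied dominant of ii → V/ii.
E-G-B: minor triad on E = scale degree 2 → ii.
G-A-C#-E has root A, degree 5 in D major, so V42.
D-F#-A has root D, degree 1 in D major, so I.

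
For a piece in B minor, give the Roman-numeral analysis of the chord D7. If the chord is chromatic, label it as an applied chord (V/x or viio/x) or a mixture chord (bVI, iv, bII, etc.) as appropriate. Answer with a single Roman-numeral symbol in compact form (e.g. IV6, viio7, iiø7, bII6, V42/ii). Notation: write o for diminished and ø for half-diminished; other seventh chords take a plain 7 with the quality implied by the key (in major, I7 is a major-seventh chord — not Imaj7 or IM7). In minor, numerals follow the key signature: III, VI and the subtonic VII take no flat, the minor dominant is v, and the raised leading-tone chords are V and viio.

The pitches D-F#-A-C form a dominant seventh chord rooted on D.
D is not a diatonic chord root with this quality in B minor, but it lies a perfect fifth above G (VI), so the chord functions as an applied dominant of VI.

V7/VI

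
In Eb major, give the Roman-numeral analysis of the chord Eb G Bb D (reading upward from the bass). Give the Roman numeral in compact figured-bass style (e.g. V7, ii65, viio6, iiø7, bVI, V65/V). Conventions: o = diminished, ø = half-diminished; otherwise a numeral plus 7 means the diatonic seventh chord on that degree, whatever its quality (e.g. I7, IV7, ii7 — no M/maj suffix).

I7

The pitches Eb-G-Bb-D form a major seventh chord rooted on Eb.
In Eb major, Eb is the tonic; the diatonic major seventh chord there is I7.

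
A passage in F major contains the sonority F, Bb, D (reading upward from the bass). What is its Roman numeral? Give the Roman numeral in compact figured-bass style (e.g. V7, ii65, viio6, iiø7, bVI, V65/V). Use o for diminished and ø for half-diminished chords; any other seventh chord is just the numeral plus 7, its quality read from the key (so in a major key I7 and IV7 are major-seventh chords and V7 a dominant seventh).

Stacked in thirds the chord is Bb-D-F: a major triad on Bb.
In F major, Bb is the subdominant; the diatonic major triad there is IV.
With F in the bass the chord is in second inversion, so the figured bass is 64.

IV64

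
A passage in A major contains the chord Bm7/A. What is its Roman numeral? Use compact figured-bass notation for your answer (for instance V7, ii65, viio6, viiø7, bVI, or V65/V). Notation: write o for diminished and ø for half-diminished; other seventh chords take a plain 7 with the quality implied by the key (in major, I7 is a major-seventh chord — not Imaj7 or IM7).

The pitches B-D-F#-A form a minor seventh chord rooted on B.
In A major, B is the supertonic; the diatonic minor seventh chord there is ii7.
With A in the bass the chord is in third inversion, so the figured bass is 42.

ii42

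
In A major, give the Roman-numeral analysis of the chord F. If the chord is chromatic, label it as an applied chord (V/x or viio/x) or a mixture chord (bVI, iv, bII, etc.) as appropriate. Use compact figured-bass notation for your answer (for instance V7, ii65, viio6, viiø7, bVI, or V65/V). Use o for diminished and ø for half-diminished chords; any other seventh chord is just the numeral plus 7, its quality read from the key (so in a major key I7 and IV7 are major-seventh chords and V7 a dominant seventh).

bVI

Stacked in thirds the chord is F-A-C: a major triad on F.
F is the lowered sixth degree of A major (diatonic 6 would be F#). This is a major triad on the lowered sixth degree, borrowed from the parallel minor.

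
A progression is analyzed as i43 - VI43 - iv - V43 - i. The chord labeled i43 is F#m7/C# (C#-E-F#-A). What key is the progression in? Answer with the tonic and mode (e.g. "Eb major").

F# minor

i43 is given as C#-E-F#-A — a minor seventh chord with root F#.
If F# is scale degree 1 and the mode makes that degree carry a minor seventh chord, the tonic is F# and the mode is minor.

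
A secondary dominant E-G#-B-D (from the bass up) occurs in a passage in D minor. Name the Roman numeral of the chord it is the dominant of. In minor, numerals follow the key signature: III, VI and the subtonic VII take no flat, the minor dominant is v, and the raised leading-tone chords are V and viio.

V

The chord is a dominant seventh chord on E.
A dominant resolves down a perfect fifth: E → A. In D minor, A is scale degree 5, i.e. V.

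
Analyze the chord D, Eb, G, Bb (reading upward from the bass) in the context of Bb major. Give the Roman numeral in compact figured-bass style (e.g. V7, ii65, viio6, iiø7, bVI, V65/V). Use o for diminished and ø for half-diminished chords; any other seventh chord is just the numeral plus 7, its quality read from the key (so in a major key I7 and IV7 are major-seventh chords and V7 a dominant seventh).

IV42

The pitches Eb-G-Bb-D form a major seventh chord rooted on Eb.
Eb is scale degree 4 in Bb major, and a major seventh chord on that degree is written IV7.
With D in the bass the chord is in third inversion, so the figured bass is 42.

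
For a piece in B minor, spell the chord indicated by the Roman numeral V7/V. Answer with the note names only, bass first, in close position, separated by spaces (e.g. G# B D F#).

V7/V is a secondary dominant — the dominant seventh of V. V in B minor is F#, so the applied chord's root is C#, a perfect fifth above.
Building a dominant seventh chord on C# gives C#-E#-G#-B.

C# E# G# B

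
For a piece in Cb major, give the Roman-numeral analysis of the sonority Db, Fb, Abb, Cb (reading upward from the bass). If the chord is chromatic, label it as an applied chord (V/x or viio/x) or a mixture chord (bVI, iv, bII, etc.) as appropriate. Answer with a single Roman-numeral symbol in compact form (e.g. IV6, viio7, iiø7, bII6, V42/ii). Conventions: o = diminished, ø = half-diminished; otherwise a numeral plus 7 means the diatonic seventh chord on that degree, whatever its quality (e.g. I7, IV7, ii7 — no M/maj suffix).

The pitches Db-Fb-Abb-Cb form a half-diminished seventh chord rooted on Db.
Db is the second degree of Cb major. This is the half-diminished supertonic seventh, borrowed from the parallel minor.

iiø7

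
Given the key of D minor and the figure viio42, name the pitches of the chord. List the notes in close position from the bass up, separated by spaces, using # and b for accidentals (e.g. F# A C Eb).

In D minor, the leading-tone chord is built on the raised seventh degree, C#.
That chord is spelled C#-E-G-Bb.
The figured bass 42 indicates third inversion, placing the seventh (Bb) in the bass: Bb-C#-E-G.

Bb C# E G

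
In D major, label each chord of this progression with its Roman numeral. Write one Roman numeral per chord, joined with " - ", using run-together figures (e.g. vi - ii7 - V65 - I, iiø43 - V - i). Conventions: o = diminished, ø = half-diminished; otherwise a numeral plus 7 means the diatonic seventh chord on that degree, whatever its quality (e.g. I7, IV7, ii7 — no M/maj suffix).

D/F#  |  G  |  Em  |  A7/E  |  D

I6 - IV - ii - V43 - I

D/F#: major triad on D = scale degree 1 → I6.
G has root G, degree 4 in D major, so IV.
Em: minor triad on E = scale degree 2 → ii.
A7/E has root A, degree 5 in D major, so V43.
D: major triad on D = scale degree 1 → I.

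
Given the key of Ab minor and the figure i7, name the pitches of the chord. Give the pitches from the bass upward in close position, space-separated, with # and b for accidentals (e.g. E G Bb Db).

In Ab minor, scale degree 1 is Ab, and the diatonic chord built there is a minor seventh chord.
That chord is spelled Ab-Cb-Eb-Gb.

Ab Cb Eb Gb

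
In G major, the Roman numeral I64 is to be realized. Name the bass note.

I in G major has root G; the chord is G-B-D.
The figure 64 means second inversion — the fifth is in the bass.

D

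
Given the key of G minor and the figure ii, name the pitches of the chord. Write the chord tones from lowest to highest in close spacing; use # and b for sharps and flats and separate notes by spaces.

ii is the minor supertonic, borrowed from the parallel major (the Dorian ii). In G minor that root is A.
So the chord is A-C-E.

A C E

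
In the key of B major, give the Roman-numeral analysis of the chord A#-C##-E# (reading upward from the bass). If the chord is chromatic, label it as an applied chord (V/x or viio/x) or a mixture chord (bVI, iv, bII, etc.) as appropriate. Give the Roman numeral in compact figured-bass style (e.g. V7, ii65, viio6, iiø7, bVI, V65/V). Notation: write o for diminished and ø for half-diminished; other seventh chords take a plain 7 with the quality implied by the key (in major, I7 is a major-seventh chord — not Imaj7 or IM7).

V/iii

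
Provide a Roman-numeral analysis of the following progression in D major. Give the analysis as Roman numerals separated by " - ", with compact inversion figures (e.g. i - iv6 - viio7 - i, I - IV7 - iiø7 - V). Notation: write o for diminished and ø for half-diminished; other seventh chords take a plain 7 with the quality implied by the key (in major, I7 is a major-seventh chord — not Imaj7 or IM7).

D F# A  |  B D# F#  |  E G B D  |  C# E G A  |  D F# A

D-F#-A has root D, degree 1 in D major, so I.
B-D#-F#: a major triad on B, the applied dominant of ii → V/ii.
E-G-B-D: minor seventh chord on E = scale degree 2 → ii7.
C#-E-G-A: dominant seventh chord on A = scale degree 5 → V65.
D-F#-A: root D is the tonic; major triad there is I.

I - V/ii - ii7 - V65 - I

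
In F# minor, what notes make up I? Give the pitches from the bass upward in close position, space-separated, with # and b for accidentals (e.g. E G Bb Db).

Scale degree 1 in F# minor is F#; here the chord built on it is altered to a major triad. I is the major tonic (Picardy third), borrowed from the parallel major.
So the chord is F#-A#-C#, a major triad.

F# A# C#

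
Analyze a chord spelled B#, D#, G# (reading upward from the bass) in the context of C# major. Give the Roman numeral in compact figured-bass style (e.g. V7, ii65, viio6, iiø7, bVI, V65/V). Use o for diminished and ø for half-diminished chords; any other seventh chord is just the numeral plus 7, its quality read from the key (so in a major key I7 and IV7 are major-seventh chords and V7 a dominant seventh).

V6

Stacked in thirds the chord is G#-B#-D#: a major triad on G#.
G# is scale degree 5 in C# major, and a major triad on that degree is written V.
With B# in the bass the chord is in first inversion, so the figured bass is 6.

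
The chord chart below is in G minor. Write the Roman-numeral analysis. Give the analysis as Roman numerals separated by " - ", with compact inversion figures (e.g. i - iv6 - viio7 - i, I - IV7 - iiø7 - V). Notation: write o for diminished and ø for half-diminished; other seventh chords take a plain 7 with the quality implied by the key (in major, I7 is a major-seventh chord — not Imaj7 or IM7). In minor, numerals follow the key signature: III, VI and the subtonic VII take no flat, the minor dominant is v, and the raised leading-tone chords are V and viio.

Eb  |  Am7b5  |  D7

VI - iiø7 - V7

Eb: major triad on Eb = scale degree 6 → VI.
Am7b5 has root A, degree 2 in G minor, so iiø7.
D7: dominant seventh chord on D = scale degree 5 → V7.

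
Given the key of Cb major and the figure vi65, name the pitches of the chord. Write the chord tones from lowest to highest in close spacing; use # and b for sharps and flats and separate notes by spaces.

Cb Eb Gb Ab

The numeral's case and figure indicate a minor seventh chord. In Cb major its root, the submediant, is Ab.
Stacking thirds from Ab gives Ab-Cb-Eb-Gb.
The figured bass 65 indicates first inversion, placing the third (Cb) in the bass: Cb-Eb-Gb-Ab.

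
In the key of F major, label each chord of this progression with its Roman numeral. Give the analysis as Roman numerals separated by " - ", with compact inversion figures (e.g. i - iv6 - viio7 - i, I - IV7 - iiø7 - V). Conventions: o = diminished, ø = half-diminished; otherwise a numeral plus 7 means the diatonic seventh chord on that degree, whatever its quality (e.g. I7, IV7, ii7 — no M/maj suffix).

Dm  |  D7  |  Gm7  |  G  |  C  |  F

Dm: root D is the submediant; minor triad there is vi.
D7: chromatic; D is V of ii, so V7/ii.
Gm7: minor seventh chord on G = scale degree 2 → ii7.
G is the secondary dominant of V (major triad on G): V/V.
C has root C, degree 5 in F major, so V.
F: major triad on F = scale degree 1 → I.

vi - V7/ii - ii7 - V/V - V - I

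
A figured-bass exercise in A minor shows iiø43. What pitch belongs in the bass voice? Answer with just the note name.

F

iiø in A minor has root B; the chord is B-D-F-A.
The figure 43 means second inversion — the fifth is in the bass.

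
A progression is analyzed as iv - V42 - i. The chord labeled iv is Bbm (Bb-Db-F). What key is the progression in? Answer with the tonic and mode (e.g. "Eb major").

The chord Bbm is a minor triad rooted on Bb; its label is iv.
Counting down 3 scale steps from Bb places the tonic on F; a minor triad on degree 4 is diatonic only in minor.

F minor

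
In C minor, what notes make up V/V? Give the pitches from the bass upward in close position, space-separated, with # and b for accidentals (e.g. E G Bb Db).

V/V is a secondary dominant — the dominant triad of V. V in C minor is G, so the applied chord's root is D, a perfect fifth above.
Building a major triad on D gives D-F#-A.

D F# A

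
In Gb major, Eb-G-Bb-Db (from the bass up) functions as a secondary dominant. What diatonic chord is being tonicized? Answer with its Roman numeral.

The chord is a dominant seventh chord on Eb.
A dominant resolves down a perfect fifth: Eb → Ab. In Gb major, Ab is scale degree 2, i.e. ii.

ii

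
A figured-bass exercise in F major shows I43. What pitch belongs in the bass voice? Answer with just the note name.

C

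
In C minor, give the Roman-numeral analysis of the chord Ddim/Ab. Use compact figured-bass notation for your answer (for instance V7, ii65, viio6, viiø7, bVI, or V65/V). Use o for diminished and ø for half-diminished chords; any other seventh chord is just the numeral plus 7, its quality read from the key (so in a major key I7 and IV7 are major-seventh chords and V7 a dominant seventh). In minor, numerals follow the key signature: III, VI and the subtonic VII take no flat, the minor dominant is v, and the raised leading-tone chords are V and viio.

iio64

The pitches D-F-Ab form a diminished triad rooted on D.
In C minor, D is the supertonic; the diatonic diminished triad there is iio.
With Ab in the bass the chord is in second inversion, so the figured bass is 64.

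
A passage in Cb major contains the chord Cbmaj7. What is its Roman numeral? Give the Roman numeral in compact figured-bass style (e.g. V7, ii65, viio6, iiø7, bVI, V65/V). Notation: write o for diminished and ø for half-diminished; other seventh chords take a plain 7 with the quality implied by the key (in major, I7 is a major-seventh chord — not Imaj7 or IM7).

I7

The pitches Cb-Eb-Gb-Bb form a major seventh chord rooted on Cb.
In Cb major, Cb is the tonic; the diatonic major seventh chord there is I7.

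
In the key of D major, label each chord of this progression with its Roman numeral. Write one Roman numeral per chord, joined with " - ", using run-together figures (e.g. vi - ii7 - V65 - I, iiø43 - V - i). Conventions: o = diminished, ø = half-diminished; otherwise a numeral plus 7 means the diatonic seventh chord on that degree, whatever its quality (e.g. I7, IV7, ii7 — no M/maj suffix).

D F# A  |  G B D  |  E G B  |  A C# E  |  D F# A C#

I - IV - ii - V - I7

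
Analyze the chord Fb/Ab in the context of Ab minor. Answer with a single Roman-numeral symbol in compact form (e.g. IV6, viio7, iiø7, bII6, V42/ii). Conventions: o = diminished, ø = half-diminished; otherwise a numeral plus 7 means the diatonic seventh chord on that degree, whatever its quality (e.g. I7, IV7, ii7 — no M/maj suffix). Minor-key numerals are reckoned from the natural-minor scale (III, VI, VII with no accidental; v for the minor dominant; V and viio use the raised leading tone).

VI6

The pitches Fb-Ab-Cb form a major triad rooted on Fb.
Fb is scale degree 6 in Ab minor, and a major triad on that degree is written VI.
With Ab in the bass the chord is in first inversion, so the figured bass is 6.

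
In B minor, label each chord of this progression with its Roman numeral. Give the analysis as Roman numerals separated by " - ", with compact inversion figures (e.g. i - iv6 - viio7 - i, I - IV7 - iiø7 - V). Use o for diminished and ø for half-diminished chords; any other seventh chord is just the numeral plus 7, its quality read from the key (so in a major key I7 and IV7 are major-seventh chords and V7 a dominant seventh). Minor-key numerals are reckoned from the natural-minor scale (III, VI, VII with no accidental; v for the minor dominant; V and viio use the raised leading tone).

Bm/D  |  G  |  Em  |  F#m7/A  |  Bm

Bm/D: root B is the tonic; minor triad there is i6.
G: major triad on G = scale degree 6 → VI.
Em: root E is the subdominant; minor triad there is iv.
F#m7/A: minor seventh chord on F# = scale degree 5 → v65.
Bm: minor triad on B = scale degree 1 → i.

i6 - VI - iv - v65 - i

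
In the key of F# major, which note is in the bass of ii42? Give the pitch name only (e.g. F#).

F#

ii in F# major has root G#; the chord is G#-B-D#-F#.
The figure 42 means third inversion — the seventh is in the bass.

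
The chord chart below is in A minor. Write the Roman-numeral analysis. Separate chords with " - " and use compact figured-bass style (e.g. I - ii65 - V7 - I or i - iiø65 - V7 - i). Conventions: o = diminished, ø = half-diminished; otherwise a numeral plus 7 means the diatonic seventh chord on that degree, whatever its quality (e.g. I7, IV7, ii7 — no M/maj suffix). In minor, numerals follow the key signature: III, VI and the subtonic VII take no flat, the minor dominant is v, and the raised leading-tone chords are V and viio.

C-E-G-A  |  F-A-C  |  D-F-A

C-E-G-A has root A, degree 1 in A minor, so i65.
F-A-C: major triad on F = scale degree 6 → VI.
D-F-A: minor triad on D = scale degree 4 → iv.

i65 - VI - iv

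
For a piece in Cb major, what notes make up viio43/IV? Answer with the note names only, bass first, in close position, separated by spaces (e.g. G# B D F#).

The slash marks an applied leading-tone chord: viio of IV. In Cb major, IV is Fb, so the leading tone to it is Eb, a half step below.
Building a fully diminished seventh chord on Eb gives Eb-Gb-Bbb-Dbb.
With the 43 figure the chord is in second inversion; from the bass Bbb upward in close position it reads Bbb-Dbb-Eb-Gb.

Bbb Dbb Eb Gb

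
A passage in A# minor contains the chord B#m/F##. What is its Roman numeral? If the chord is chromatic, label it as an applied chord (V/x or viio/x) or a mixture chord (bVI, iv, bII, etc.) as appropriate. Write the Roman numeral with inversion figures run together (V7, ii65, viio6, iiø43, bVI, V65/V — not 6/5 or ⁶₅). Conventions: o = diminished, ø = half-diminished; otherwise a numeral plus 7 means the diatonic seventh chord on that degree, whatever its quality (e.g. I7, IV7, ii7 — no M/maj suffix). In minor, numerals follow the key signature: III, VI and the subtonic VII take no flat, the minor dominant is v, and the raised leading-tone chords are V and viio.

Stacked in thirds the chord is B#-D#-F##: a minor triad on B#.
B# is the second degree of A# minor. This is the minor supertonic, borrowed from the parallel major (the Dorian ii).
With F## in the bass the chord is in second inversion, so the figured bass is 64.

ii64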